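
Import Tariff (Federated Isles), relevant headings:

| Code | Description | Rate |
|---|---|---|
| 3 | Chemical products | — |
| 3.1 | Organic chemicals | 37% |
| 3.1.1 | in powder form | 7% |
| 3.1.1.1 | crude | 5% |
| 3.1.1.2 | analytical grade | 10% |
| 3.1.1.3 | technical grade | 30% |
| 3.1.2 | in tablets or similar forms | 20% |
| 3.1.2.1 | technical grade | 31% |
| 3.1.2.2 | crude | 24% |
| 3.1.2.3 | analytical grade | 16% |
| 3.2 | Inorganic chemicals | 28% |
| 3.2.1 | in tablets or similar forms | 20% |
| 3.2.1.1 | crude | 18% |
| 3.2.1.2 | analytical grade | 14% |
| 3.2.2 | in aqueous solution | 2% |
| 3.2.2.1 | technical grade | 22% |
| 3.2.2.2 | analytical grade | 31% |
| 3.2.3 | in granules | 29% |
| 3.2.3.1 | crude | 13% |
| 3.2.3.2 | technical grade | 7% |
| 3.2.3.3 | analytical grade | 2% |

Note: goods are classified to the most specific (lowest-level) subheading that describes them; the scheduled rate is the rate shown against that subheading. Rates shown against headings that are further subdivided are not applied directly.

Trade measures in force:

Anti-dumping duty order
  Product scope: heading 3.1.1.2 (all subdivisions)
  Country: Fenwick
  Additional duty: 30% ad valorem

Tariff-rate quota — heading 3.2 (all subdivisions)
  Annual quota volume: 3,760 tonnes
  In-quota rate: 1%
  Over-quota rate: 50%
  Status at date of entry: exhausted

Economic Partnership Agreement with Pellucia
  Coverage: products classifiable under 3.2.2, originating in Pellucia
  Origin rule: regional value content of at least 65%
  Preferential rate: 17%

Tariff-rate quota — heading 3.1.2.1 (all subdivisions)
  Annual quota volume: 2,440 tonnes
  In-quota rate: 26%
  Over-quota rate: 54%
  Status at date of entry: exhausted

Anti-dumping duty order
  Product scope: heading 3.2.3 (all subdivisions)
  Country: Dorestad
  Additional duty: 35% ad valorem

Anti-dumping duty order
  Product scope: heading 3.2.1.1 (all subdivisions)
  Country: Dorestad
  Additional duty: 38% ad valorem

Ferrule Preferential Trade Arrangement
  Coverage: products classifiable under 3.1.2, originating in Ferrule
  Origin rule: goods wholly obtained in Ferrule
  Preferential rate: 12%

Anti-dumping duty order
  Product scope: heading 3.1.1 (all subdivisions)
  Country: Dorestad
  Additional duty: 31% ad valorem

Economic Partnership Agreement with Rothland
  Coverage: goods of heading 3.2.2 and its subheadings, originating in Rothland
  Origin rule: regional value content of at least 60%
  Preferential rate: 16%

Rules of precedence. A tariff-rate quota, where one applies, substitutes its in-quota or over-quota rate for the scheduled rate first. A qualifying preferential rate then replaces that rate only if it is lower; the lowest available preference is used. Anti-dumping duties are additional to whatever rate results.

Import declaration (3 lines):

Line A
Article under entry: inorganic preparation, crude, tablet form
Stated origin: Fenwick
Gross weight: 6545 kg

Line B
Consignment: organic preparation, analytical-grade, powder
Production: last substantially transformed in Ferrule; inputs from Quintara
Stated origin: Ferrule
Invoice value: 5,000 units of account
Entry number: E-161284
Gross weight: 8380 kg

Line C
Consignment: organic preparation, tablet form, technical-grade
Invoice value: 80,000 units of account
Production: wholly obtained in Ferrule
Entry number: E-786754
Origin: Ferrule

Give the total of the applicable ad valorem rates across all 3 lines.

72%

Line A: inorganic → 3.2; tablet form → 3.2.1; crude → 3.2.1.1. Scheduled 18%. quota on 3.2 exhausted → over-quota 50%. → 50%.
Line B: organic → 3.1; powder → 3.1.1; analytical-grade → 3.1.1.2. Scheduled 10%. Ferrule agreement on 3.1.2: 3.1.1.2 not covered. → 10%.
Line C: organic → 3.1; tablet form → 3.1.2; technical-grade → 3.1.2.1. Scheduled 31%. quota on 3.1.2.1 exhausted → over-quota 54%; Ferrule agreement on 3.1.2: wholly obtained → 12% available; preferential 12%. → 12%.
Sum: 50% + 10% + 12% = 72%.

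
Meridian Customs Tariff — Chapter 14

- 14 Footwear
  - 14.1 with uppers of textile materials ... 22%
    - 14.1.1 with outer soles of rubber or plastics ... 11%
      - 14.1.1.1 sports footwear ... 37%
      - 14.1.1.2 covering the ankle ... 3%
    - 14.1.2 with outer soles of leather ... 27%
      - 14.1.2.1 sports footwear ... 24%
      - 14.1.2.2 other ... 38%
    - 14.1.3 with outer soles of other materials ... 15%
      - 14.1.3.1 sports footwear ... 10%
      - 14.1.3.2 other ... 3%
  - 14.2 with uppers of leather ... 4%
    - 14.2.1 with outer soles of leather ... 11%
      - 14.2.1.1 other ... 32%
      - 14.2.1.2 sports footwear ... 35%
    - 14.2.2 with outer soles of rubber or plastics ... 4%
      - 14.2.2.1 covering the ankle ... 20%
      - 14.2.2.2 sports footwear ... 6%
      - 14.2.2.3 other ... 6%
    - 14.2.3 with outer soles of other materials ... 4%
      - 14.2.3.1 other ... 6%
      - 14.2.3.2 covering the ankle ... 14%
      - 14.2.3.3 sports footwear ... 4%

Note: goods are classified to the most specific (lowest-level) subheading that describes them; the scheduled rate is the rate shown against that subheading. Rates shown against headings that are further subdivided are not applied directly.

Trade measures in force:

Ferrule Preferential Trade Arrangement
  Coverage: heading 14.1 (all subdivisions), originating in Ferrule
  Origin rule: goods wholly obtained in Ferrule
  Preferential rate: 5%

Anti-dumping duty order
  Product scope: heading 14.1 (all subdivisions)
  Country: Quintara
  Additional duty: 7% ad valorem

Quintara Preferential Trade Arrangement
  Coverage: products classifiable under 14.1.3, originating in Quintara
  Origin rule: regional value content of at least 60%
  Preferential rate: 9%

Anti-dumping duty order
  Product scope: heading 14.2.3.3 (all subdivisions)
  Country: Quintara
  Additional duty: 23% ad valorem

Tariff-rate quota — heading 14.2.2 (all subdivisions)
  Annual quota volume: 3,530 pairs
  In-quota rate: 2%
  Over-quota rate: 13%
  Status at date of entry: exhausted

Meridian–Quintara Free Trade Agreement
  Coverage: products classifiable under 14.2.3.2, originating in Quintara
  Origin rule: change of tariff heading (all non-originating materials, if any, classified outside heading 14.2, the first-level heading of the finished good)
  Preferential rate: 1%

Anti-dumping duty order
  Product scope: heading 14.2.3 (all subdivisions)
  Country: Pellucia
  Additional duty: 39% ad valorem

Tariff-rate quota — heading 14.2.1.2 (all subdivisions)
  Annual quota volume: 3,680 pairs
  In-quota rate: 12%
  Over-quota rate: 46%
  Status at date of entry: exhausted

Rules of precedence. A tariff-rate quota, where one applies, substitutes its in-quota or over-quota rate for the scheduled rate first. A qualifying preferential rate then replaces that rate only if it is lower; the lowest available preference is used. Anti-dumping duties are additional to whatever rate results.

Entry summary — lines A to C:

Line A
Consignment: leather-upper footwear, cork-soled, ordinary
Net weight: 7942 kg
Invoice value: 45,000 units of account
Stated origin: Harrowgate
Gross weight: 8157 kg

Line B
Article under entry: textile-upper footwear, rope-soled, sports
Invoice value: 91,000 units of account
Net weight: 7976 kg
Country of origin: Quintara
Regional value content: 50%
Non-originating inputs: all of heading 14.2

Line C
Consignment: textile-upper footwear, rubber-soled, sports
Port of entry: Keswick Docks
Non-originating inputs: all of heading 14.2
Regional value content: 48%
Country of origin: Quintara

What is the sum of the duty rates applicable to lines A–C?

67%

Line A: leather-upper → 14.2; cork-soled → 14.2.3; ordinary → 14.2.3.1. Scheduled 6%. No special measure applies. → 6%.
Line B: textile-upper → 14.1; rope-soled → 14.1.3; sports → 14.1.3.1. Scheduled 10%. Quintara agreement on 14.1.3: RVC < 60%; Quintara agreement on 14.2.3.2: 14.1.3.1 not covered; anti-dumping (Quintara, 14.1): +7%; total 10% + 7% = 17%. → 17%.
Line C: textile-upper → 14.1; rubber-soled → 14.1.1; sports → 14.1.1.1. Scheduled 37%. Quintara agreement on 14.1.3: 14.1.1.1 not covered; Quintara agreement on 14.2.3.2: 14.1.1.1 not covered; anti-dumping (Quintara, 14.1): +7%; total 37% + 7% = 44%. → 44%.
Sum: 6% + 17% + 44% = 67%.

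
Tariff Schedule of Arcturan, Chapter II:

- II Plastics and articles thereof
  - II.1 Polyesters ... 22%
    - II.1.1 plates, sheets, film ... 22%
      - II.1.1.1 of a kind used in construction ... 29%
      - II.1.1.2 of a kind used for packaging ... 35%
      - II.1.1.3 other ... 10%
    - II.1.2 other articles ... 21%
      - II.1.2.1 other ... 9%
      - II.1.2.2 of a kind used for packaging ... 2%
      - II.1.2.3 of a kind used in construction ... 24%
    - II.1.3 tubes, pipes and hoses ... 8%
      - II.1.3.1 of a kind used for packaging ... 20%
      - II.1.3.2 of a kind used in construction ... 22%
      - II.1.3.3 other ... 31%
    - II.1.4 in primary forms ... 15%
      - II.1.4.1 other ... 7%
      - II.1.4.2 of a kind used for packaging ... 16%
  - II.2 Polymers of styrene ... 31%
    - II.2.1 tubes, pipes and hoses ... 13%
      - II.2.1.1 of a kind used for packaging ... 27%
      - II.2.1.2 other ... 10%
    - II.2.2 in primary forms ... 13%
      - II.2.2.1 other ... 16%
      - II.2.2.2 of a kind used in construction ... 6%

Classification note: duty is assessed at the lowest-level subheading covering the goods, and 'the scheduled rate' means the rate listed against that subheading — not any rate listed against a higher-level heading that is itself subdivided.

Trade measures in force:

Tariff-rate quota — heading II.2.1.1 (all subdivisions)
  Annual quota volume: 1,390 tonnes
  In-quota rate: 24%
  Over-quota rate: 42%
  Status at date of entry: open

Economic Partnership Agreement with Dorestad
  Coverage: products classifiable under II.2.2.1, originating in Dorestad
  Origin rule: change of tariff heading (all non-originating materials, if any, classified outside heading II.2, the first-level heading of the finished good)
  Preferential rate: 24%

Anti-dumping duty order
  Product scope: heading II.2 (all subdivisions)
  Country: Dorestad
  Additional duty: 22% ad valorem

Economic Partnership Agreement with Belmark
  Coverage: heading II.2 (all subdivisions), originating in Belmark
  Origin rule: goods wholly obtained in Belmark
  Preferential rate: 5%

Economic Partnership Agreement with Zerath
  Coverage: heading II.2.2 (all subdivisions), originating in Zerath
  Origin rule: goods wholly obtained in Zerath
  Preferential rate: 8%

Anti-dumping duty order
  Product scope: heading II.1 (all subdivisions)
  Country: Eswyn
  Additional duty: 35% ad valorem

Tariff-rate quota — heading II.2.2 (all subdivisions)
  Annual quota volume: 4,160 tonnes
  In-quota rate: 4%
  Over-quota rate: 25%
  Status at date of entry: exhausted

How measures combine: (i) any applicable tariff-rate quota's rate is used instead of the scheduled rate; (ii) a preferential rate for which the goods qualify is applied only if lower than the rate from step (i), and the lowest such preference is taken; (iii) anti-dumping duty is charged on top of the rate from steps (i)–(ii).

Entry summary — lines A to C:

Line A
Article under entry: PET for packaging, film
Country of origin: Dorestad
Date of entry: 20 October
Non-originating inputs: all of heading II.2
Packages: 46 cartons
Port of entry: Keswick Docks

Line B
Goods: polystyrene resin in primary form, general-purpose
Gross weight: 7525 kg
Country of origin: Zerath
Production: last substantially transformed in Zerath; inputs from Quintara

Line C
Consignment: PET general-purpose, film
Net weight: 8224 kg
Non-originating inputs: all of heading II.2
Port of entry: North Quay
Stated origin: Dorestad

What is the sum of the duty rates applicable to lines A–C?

70%

Line A: PET → II.1; film → II.1.1; for packaging → II.1.1.2. Scheduled 35%. Dorestad agreement on II.2.2.1: II.1.1.2 not covered. → 35%.
Line B: polystyrene → II.2; resin in primary form → II.2.2; general-purpose → II.2.2.1. Scheduled 16%. quota on II.2.2 exhausted → over-quota 25%; Zerath agreement on II.2.2: not wholly obtained. → 25%.
Line C: PET → II.1; film → II.1.1; general-purpose → II.1.1.3. Scheduled 10%. Dorestad agreement on II.2.2.1: II.1.1.3 not covered. → 10%.
Sum: 35% + 25% + 10% = 70%.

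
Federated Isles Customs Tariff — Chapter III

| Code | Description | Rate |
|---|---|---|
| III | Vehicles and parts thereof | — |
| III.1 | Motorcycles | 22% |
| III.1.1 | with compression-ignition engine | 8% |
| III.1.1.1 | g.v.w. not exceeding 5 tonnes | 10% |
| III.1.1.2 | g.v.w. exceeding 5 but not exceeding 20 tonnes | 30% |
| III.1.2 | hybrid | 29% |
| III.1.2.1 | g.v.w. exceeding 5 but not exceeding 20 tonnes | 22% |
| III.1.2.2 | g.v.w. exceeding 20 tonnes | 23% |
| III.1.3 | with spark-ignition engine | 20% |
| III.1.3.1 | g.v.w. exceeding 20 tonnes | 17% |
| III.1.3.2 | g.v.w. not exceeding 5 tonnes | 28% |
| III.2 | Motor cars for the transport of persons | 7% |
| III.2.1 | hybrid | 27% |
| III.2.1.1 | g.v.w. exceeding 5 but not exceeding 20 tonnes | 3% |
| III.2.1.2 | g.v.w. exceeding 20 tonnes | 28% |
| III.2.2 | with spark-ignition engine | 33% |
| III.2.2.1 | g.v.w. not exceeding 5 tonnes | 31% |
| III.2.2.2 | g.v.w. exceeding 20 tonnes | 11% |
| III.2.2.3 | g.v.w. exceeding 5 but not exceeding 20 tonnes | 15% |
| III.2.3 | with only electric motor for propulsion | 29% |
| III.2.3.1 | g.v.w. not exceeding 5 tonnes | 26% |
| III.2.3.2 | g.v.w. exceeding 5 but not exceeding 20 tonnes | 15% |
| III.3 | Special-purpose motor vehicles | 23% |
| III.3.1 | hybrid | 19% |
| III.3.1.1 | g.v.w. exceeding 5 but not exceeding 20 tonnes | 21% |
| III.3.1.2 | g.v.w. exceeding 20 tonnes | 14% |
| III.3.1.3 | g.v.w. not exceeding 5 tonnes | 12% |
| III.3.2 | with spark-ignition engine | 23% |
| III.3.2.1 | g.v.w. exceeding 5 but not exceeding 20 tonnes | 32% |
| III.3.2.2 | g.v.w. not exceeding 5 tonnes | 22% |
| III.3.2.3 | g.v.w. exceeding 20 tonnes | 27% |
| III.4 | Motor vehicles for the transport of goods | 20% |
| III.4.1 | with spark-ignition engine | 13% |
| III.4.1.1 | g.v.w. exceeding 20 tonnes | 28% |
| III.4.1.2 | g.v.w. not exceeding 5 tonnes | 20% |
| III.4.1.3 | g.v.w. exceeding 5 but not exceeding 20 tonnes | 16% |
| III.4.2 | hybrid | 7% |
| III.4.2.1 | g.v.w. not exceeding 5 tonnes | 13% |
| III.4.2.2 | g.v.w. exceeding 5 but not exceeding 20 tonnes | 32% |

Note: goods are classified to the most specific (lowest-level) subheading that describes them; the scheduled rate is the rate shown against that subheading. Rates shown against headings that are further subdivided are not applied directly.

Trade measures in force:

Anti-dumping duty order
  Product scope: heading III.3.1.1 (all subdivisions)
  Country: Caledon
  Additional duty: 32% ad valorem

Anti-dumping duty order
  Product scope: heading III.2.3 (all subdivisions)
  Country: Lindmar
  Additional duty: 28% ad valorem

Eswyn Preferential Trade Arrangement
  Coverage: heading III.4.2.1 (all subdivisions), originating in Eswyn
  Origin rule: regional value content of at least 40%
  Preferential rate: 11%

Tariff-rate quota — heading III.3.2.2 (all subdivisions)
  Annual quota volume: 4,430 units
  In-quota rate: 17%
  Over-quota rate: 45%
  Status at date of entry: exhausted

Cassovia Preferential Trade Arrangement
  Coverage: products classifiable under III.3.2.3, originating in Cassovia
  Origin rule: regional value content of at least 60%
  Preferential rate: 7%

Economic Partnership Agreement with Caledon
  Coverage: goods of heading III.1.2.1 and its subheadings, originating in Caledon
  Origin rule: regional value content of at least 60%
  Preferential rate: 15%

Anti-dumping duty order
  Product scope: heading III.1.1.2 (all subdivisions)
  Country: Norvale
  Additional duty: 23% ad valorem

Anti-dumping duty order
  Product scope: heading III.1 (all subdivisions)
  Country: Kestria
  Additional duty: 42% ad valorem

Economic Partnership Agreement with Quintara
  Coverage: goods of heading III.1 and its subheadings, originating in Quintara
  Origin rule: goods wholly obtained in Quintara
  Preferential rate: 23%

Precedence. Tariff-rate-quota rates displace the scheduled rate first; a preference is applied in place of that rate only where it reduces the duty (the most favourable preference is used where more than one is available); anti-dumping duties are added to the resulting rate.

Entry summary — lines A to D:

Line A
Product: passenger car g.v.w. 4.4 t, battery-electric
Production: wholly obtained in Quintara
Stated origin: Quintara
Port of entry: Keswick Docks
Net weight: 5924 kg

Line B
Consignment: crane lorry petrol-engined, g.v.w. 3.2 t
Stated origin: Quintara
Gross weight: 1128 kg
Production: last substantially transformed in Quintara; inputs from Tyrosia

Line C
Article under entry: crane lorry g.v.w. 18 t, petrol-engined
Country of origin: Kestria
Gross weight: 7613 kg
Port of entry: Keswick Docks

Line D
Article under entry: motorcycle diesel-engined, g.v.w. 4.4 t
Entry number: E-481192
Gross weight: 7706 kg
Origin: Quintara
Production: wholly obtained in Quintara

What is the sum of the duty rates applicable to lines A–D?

Line A: passenger car → III.2; battery-electric → III.2.3; g.v.w. 4.4 t → III.2.3.1. Scheduled 26%. Quintara agreement on III.1: III.2.3.1 not covered. → 26%.
Line B: crane lorry → III.3; petrol-engined → III.3.2; g.v.w. 3.2 t → III.3.2.2. Scheduled 22%. quota on III.3.2.2 exhausted → over-quota 45%; Quintara agreement on III.1: III.3.2.2 not covered. → 45%.
Line C: crane lorry → III.3; petrol-engined → III.3.2; g.v.w. 18 t → III.3.2.1. Scheduled 32%. No special measure applies. → 32%.
Line D: motorcycle → III.1; diesel-engined → III.1.1; g.v.w. 4.4 t → III.1.1.1. Scheduled 10%. Quintara agreement on III.1: wholly obtained → 23% available; preference 23% not lower than 10% → no reduction. → 10%.
Sum: 26% + 45% + 32% + 10% = 113%.

113%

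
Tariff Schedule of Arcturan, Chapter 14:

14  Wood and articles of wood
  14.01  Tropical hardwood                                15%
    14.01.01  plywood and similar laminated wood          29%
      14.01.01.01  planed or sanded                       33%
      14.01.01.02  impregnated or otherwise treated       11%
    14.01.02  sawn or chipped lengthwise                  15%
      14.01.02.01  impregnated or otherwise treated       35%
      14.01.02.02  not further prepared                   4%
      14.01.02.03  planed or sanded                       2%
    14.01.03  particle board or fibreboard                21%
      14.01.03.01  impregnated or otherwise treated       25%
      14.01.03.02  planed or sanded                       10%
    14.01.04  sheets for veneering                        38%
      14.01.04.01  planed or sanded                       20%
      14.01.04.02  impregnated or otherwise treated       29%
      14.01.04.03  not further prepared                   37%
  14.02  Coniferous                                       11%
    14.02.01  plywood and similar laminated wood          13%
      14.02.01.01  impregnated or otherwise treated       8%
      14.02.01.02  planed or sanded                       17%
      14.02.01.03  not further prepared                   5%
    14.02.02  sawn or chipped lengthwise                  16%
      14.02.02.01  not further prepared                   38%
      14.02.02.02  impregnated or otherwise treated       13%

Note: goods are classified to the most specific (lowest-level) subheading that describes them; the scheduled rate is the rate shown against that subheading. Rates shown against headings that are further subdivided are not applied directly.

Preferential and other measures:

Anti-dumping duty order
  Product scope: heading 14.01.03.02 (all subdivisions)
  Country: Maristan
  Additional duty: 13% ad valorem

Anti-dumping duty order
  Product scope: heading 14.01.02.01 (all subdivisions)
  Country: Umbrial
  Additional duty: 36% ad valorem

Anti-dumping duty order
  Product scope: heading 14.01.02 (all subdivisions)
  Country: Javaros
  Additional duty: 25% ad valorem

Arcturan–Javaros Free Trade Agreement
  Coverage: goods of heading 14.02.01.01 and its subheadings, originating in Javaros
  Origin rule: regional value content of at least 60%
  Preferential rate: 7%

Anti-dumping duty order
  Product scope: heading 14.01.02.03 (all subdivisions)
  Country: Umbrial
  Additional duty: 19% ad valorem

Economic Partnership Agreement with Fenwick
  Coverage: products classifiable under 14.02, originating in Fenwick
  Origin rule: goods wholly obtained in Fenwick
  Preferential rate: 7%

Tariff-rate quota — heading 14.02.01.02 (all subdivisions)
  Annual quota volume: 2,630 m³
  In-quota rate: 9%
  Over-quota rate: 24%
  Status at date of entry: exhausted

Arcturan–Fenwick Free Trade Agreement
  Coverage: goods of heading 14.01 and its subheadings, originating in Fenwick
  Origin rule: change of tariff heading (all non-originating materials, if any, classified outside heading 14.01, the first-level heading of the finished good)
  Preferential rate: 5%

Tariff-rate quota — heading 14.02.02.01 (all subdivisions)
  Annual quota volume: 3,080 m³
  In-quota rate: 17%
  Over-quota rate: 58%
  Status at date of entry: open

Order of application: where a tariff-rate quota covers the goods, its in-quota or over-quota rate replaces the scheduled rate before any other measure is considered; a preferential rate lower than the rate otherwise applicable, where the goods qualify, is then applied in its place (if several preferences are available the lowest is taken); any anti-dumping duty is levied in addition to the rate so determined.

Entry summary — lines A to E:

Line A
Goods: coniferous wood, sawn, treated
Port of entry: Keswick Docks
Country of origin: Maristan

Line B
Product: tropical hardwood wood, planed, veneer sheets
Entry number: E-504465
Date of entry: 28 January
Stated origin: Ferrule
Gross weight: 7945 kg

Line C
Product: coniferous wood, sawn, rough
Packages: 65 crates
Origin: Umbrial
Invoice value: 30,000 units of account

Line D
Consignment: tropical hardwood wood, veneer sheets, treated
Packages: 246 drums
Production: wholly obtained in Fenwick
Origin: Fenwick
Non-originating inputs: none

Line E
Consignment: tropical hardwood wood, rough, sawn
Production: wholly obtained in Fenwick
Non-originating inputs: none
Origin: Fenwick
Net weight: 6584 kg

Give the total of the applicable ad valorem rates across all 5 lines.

Line A: coniferous → 14.02; sawn → 14.02.02; treated → 14.02.02.02. Scheduled 13%. No special measure applies. → 13%.
Line B: tropical hardwood → 14.01; veneer sheets → 14.01.04; planed → 14.01.04.01. Scheduled 20%. No special measure applies. → 20%.
Line C: coniferous → 14.02; sawn → 14.02.02; rough → 14.02.02.01. Scheduled 38%. quota on 14.02.02.01 open → in-quota 17%. → 17%.
Line D: tropical hardwood → 14.01; veneer sheets → 14.01.04; treated → 14.01.04.02. Scheduled 29%. Fenwick agreement on 14.02: 14.01.04.02 not covered; Fenwick agreement on 14.01: CTH met → 5% available; preferential 5%. → 5%.
Line E: tropical hardwood → 14.01; sawn → 14.01.02; rough → 14.01.02.02. Scheduled 4%. Fenwick agreement on 14.02: 14.01.02.02 not covered; Fenwick agreement on 14.01: CTH met → 5% available; preference 5% not lower than 4% → no reduction. → 4%.
Sum: 13% + 20% + 17% + 5% + 4% = 59%.

59%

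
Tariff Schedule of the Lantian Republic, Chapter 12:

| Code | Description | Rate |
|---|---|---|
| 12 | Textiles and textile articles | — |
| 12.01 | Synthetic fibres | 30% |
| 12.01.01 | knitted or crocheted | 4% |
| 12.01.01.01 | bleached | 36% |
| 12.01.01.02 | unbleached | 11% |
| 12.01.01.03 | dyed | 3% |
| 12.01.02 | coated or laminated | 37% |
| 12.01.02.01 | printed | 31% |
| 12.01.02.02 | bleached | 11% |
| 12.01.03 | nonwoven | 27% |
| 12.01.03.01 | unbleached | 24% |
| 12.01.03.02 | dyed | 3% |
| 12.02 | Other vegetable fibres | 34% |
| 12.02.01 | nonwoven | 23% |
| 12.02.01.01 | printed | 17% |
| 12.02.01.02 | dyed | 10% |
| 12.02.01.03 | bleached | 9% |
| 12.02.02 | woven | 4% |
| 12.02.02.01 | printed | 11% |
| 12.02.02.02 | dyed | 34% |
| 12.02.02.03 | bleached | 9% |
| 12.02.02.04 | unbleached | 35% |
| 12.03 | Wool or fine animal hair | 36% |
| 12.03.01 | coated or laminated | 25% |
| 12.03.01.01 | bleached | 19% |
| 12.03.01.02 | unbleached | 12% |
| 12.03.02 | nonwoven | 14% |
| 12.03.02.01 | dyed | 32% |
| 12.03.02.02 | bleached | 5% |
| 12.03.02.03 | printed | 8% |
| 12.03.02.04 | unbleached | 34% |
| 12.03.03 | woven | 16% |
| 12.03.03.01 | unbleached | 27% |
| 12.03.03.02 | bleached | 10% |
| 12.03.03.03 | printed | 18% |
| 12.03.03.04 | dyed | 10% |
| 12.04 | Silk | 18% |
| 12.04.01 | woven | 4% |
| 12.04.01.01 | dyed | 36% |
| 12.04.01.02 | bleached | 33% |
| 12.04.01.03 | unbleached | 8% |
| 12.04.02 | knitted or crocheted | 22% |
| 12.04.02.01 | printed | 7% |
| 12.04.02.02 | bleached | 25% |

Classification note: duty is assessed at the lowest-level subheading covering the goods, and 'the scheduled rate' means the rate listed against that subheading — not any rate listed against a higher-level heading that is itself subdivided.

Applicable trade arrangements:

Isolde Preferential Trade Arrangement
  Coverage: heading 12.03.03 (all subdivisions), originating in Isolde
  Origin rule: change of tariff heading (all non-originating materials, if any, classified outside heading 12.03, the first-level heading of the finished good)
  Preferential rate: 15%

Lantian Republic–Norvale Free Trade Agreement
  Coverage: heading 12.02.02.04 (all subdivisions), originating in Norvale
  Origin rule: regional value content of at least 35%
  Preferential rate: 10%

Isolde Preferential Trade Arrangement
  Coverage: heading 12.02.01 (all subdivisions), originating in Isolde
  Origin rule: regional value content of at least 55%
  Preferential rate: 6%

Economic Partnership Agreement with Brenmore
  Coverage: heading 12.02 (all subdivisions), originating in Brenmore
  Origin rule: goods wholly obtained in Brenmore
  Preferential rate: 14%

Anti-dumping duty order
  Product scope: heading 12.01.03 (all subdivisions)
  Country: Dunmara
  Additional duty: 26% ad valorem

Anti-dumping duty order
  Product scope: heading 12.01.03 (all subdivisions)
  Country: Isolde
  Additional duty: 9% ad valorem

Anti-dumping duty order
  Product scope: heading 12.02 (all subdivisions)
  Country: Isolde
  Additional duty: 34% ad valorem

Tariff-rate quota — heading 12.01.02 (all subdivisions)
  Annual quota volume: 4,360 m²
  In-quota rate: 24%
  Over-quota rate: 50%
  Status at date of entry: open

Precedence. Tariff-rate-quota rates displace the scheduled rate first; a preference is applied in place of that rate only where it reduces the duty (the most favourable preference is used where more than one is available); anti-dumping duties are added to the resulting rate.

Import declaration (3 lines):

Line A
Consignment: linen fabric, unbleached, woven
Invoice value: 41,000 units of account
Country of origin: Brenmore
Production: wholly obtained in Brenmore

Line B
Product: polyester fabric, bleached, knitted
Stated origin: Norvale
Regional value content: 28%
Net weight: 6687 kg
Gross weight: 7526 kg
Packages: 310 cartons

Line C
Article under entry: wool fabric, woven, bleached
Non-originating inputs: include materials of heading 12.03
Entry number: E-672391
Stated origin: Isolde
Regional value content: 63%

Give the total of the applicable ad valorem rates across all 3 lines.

60%

Line A: linen → 12.02; woven → 12.02.02; unbleached → 12.02.02.04. Scheduled 35%. Brenmore agreement on 12.02: wholly obtained → 14% available; preferential 14%. → 14%.
Line B: polyester → 12.01; knitted → 12.01.01; bleached → 12.01.01.01. Scheduled 36%. Norvale agreement on 12.02.02.04: 12.01.01.01 not covered. → 36%.
Line C: wool → 12.03; woven → 12.03.03; bleached → 12.03.03.02. Scheduled 10%. Isolde agreement on 12.03.03: CTH not met; Isolde agreement on 12.02.01: 12.03.03.02 not covered. → 10%.
Sum: 14% + 36% + 10% = 60%.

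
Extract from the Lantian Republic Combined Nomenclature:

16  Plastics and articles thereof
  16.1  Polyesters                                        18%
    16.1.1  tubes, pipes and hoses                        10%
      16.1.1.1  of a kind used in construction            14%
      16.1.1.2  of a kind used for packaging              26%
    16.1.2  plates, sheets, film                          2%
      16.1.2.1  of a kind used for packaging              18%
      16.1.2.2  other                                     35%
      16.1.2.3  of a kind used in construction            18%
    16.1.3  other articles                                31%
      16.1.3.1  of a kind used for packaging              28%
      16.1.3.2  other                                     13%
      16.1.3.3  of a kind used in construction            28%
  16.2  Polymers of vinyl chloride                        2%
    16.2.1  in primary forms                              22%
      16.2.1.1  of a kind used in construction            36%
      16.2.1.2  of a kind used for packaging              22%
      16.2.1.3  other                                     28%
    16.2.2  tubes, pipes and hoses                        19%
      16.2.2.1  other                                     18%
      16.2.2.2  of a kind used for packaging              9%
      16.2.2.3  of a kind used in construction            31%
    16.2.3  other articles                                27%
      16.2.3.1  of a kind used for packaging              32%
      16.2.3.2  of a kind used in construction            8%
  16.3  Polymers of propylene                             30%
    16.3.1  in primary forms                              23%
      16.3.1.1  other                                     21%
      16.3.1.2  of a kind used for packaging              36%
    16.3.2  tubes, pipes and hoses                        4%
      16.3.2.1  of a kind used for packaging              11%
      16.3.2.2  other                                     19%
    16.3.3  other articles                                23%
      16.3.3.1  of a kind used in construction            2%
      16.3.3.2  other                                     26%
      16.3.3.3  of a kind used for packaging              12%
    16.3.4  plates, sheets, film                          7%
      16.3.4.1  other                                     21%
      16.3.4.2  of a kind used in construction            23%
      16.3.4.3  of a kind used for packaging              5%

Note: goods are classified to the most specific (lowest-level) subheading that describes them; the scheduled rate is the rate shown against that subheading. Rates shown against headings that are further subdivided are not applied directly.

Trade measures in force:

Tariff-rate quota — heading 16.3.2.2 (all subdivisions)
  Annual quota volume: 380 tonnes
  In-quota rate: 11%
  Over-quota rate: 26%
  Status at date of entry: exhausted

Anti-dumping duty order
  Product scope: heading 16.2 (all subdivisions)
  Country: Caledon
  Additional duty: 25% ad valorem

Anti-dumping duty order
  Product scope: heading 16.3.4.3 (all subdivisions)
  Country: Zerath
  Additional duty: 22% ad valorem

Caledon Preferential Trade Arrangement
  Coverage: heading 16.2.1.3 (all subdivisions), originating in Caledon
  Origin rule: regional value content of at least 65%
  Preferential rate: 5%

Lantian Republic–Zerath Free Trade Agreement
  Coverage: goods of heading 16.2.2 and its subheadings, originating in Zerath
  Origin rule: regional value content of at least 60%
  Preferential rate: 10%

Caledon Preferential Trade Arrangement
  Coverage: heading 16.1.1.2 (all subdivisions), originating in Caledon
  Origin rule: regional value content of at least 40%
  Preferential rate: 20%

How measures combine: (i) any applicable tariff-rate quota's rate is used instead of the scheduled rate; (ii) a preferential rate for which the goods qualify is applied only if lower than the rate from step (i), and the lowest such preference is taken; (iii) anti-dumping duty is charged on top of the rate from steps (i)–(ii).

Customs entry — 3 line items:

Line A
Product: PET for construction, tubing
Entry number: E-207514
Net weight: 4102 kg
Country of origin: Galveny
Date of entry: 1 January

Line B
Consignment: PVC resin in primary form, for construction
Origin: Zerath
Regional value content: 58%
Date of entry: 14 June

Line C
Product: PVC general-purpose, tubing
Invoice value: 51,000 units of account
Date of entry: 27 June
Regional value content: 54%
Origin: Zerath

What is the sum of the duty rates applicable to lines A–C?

68%

Line A: PET → 16.1; tubing → 16.1.1; for construction → 16.1.1.1. Scheduled 14%. No special measure applies. → 14%.
Line B: PVC → 16.2; resin in primary form → 16.2.1; for construction → 16.2.1.1. Scheduled 36%. Zerath agreement on 16.2.2: 16.2.1.1 not covered. → 36%.
Line C: PVC → 16.2; tubing → 16.2.2; general-purpose → 16.2.2.1. Scheduled 18%. Zerath agreement on 16.2.2: RVC < 60%. → 18%.
Sum: 14% + 36% + 18% = 68%.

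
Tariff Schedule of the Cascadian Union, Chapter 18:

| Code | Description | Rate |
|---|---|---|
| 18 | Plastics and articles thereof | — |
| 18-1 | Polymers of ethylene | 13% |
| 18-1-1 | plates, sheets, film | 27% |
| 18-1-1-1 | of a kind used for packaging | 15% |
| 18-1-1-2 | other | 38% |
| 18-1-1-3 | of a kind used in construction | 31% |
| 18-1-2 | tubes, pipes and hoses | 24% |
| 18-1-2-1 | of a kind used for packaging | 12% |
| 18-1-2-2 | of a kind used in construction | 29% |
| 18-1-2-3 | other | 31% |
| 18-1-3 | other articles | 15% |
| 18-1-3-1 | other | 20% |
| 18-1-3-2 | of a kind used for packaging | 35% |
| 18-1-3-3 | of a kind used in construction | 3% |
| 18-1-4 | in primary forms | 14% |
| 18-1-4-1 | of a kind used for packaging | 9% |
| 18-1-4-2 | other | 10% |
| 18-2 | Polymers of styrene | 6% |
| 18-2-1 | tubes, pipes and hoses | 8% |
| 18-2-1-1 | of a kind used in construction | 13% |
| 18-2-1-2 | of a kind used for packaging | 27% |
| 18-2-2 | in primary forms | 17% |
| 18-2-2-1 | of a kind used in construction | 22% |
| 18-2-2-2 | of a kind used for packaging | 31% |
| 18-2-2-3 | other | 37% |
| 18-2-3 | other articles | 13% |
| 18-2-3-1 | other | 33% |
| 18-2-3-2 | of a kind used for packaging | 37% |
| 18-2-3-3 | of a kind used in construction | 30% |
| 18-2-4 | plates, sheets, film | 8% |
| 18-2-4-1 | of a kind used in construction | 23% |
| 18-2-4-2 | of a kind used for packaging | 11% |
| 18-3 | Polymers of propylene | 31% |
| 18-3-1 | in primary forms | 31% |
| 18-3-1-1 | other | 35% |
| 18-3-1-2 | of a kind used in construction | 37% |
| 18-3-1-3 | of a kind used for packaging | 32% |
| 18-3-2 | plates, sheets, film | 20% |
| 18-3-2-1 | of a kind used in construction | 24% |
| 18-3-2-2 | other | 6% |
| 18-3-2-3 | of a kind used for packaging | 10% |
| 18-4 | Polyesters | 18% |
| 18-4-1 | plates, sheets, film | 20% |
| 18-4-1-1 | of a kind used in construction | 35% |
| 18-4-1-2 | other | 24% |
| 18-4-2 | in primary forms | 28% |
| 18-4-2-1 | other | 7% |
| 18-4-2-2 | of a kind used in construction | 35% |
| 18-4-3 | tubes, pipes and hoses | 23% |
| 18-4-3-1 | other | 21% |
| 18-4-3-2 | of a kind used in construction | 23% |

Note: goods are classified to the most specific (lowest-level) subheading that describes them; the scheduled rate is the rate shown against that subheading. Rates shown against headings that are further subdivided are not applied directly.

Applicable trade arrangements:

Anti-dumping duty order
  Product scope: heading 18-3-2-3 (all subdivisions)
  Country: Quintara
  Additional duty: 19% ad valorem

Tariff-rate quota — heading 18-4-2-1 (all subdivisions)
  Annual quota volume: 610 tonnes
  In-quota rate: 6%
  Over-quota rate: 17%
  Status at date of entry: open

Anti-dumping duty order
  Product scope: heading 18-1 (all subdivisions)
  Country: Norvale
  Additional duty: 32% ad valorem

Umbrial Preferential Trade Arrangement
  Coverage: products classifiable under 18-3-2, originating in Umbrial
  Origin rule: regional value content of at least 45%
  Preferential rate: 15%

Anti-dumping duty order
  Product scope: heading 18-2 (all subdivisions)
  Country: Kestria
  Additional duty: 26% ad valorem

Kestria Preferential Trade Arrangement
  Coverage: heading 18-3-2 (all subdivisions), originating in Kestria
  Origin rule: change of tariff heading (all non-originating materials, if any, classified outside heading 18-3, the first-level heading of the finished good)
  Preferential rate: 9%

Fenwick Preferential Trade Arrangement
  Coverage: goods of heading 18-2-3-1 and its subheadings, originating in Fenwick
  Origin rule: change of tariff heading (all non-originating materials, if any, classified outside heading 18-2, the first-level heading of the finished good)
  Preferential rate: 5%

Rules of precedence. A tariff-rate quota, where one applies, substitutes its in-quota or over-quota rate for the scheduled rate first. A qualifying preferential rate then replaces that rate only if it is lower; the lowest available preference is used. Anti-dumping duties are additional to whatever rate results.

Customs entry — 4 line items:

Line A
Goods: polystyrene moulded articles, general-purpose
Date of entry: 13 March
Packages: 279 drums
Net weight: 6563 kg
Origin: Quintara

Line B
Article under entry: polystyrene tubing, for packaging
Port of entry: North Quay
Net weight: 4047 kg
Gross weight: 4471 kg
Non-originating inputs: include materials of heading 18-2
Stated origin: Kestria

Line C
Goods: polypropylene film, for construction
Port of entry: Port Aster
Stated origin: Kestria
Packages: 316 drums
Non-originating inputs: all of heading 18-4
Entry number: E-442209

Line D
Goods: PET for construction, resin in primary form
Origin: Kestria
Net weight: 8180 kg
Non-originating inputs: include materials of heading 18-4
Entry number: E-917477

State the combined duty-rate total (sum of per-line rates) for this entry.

Line A: polystyrene → 18-2; moulded articles → 18-2-3; general-purpose → 18-2-3-1. Scheduled 33%. No special measure applies. → 33%.
Line B: polystyrene → 18-2; tubing → 18-2-1; for packaging → 18-2-1-2. Scheduled 27%. Kestria agreement on 18-3-2: 18-2-1-2 not covered; anti-dumping (Kestria, 18-2): +26%; total 27% + 26% = 53%. → 53%.
Line C: polypropylene → 18-3; film → 18-3-2; for construction → 18-3-2-1. Scheduled 24%. Kestria agreement on 18-3-2: CTH met → 9% available; preferential 9%. → 9%.
Line D: PET → 18-4; resin in primary form → 18-4-2; for construction → 18-4-2-2. Scheduled 35%. Kestria agreement on 18-3-2: 18-4-2-2 not covered. → 35%.
Sum: 33% + 53% + 9% + 35% = 130%.

130%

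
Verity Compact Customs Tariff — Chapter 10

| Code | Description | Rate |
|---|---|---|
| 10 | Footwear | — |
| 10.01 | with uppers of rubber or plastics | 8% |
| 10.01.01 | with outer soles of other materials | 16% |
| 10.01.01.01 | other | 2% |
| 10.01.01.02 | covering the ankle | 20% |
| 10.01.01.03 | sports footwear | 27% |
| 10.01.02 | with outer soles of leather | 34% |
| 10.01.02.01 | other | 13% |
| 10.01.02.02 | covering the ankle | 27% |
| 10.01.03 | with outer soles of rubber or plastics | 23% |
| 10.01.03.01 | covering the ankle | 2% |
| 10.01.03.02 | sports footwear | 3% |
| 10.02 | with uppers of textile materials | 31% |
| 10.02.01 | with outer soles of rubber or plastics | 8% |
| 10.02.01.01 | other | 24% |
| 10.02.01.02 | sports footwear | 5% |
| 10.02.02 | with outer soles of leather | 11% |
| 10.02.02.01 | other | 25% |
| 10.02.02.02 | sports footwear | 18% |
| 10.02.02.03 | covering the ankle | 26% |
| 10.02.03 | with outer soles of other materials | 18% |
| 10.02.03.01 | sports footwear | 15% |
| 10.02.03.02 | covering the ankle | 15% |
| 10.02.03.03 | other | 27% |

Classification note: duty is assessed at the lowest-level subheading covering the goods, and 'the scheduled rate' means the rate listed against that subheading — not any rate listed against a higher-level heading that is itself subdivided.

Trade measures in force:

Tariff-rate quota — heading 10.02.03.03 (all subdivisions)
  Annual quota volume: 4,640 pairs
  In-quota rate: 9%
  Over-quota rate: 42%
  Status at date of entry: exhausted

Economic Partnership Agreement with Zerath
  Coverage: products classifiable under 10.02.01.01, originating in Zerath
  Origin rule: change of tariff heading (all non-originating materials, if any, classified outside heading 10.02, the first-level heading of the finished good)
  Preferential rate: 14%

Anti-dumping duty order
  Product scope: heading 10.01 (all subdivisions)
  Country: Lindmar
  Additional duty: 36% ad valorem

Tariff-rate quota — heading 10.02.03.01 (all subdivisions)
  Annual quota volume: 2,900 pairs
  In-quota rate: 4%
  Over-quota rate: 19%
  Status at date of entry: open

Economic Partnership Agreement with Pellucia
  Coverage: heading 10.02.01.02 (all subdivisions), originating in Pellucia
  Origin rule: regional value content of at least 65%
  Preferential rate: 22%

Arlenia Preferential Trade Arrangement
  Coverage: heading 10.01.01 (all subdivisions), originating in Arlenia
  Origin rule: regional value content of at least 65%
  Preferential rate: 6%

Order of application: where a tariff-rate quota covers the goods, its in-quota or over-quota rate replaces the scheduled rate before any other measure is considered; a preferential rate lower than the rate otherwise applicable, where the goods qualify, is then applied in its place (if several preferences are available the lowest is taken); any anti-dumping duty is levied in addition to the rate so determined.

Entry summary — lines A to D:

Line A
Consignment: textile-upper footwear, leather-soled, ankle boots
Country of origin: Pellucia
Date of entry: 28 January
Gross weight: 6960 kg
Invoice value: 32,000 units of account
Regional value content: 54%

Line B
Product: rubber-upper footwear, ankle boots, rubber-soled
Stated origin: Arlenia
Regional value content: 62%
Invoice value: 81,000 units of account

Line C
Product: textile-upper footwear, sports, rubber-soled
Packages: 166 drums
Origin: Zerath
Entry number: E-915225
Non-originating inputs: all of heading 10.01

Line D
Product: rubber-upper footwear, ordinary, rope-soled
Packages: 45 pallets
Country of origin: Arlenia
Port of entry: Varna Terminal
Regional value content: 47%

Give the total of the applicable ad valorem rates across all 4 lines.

35%

Line A: textile-upper → 10.02; leather-soled → 10.02.02; ankle boots → 10.02.02.03. Scheduled 26%. Pellucia agreement on 10.02.01.02: 10.02.02.03 not covered. → 26%.
Line B: rubber-upper → 10.01; rubber-soled → 10.01.03; ankle boots → 10.01.03.01. Scheduled 2%. Arlenia agreement on 10.01.01: 10.01.03.01 not covered. → 2%.
Line C: textile-upper → 10.02; rubber-soled → 10.02.01; sports → 10.02.01.02. Scheduled 5%. Zerath agreement on 10.02.01.01: 10.02.01.02 not covered. → 5%.
Line D: rubber-upper → 10.01; rope-soled → 10.01.01; ordinary → 10.01.01.01. Scheduled 2%. Arlenia agreement on 10.01.01: RVC < 65%. → 2%.
Sum: 26% + 2% + 5% + 2% = 35%.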